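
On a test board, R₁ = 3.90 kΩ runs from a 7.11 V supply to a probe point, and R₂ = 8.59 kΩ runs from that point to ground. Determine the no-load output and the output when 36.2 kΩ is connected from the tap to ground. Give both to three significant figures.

Open-circuit: V = 7.11 × 8.59/(3.90 + 8.59) = 4.89 V.
With the load, R₂ becomes R₂‖R_L = 6.943 kΩ, so V = 7.11 × 6.943/10.84 = 4.55 V.

Unloaded: 4.89 V; loaded: 4.55 V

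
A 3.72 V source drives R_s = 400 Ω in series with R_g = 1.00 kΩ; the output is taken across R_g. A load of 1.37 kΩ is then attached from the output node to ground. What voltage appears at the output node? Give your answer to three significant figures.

The load sits in parallel with R_g: R_g‖R_L = (1000 × 1370) / (1000 + 1370) = 578.1 Ω.
V_out = 3.72 × 578.1 / (400 + 578.1) = 3.72 × 578.1/978.1 = 2.20 V.

V_out ≈ 2.20 V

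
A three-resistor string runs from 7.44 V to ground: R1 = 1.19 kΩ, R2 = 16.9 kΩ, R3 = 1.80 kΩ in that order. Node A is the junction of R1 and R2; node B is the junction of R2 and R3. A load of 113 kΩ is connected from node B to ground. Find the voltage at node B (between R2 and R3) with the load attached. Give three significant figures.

V ≈ 0.664 V

At node B, R3 is in parallel with the load: R3‖R_L = 1.772 kΩ.
Below node A the resistance is R2 + (R3‖R_L) = 18.67 kΩ, so V_A = 7.44 × 18.67/19.86 = 6.994 V.
Then V_B = V_A × (R3‖R_L)/(R2 + R3‖R_L) = 6.994 × 1.772/18.67 = 0.664 V.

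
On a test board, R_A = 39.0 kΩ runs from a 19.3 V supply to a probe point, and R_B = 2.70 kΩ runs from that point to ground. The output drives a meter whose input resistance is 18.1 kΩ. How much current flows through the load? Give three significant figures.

I_L ≈ 0.0606 mA

R_B‖R_L = 2.350 kΩ; V_out = 19.3 × 2.350/41.35 = 1.097 V.
I_L = V_out / R_L = 1.097 / 18.1 kΩ = 0.0606 mA.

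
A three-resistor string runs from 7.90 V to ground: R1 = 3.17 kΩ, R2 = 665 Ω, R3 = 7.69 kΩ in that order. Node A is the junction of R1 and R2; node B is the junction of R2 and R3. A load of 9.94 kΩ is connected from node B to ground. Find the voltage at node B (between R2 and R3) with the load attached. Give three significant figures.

At node B, R3 is in parallel with the load: R3‖R_L = 4336 Ω.
Below node A the resistance is R2 + (R3‖R_L) = 5001 Ω, so V_A = 7.90 × 5001/8171 = 4.835 V.
Then V_B = V_A × (R3‖R_L)/(R2 + R3‖R_L) = 4.835 × 4336/5001 = 4.19 V.

V ≈ 4.19 V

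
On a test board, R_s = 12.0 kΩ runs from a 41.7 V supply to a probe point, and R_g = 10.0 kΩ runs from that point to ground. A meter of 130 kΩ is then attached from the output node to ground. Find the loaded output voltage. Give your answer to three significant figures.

V_out ≈ 18.2 V

The load sits in parallel with R_g: R_g‖R_L = (10.0 × 130) / (10.0 + 130) = 9.286 kΩ.
V_out = 41.7 × 9.286 / (12.0 + 9.286) = 41.7 × 9.286/21.29 = 18.2 V.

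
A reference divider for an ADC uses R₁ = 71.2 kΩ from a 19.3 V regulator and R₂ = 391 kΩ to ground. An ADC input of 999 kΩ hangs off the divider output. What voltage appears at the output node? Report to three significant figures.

V_out ≈ 15.4 V

The load sits in parallel with R₂: R₂‖R_L = (391 × 999) / (391 + 999) = 281.0 kΩ.
V_out = 19.3 × 281.0 / (71.2 + 281.0) = 19.3 × 281.0/352.2 = 15.4 V.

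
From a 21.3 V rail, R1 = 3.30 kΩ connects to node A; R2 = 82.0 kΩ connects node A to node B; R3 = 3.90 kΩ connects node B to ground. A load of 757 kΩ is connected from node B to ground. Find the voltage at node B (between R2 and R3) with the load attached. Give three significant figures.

V ≈ 0.927 V

At node B, R3 is in parallel with the load: R3‖R_L = 3.880 kΩ.
Below node A the resistance is R2 + (R3‖R_L) = 85.88 kΩ, so V_A = 21.3 × 85.88/89.18 = 20.51 V.
Then V_B = V_A × (R3‖R_L)/(R2 + R3‖R_L) = 20.51 × 3.880/85.88 = 0.927 V.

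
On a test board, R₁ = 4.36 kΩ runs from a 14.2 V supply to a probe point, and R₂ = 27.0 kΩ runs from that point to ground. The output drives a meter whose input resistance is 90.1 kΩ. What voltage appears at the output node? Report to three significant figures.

V_out ≈ 11.7 V

The load sits in parallel with R₂: R₂‖R_L = (27.0 × 90.1) / (27.0 + 90.1) = 20.77 kΩ.
V_out = 14.2 × 20.77 / (4.36 + 20.77) = 14.2 × 20.77/25.13 = 11.7 V.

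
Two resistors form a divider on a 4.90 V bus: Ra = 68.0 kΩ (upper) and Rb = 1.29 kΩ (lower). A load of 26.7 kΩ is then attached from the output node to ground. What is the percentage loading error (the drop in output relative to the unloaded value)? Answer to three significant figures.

4.53 %

The divider's output (Thévenin) resistance is Ra‖Rb = 1.266 kΩ.
Fractional drop under load = R_th/(R_th + R_L) = 1.266 / (1.266 + 26.7) = 0.04527.
So the output falls by 4.53 %.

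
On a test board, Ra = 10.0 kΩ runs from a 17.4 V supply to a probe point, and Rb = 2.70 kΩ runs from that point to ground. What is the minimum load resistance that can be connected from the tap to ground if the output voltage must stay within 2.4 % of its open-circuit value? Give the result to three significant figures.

Output resistance R_th = Ra‖Rb = (10.0 × 2.70)/12.70 = 2.126 kΩ.
The fractional drop is R_th/(R_th + R_L); requiring this ≤ 0.0240 gives R_L ≥ R_th(1/0.0240 − 1) = 2.126 × 40.67 = 86.5 kΩ.

R_L(min) ≈ 86.5 kΩ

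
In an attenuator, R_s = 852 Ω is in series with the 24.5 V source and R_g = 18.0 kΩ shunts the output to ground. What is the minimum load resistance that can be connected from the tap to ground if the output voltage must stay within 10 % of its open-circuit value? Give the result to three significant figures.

R_L(min) ≈ 7.32 kΩ

Output resistance R_th = R_s‖R_g = (852 × 18000)/18850 = 813.5 Ω.
The fractional drop is R_th/(R_th + R_L); requiring this ≤ 0.100 gives R_L ≥ R_th(1/0.100 − 1) = 813.5 × 9.000 = 7.32 kΩ.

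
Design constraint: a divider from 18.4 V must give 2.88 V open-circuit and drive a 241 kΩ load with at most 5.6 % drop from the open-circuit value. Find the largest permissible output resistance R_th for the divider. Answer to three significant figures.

Loading drop = R_th/(R_th + R_L) ≤ 0.0560, so R_th ≤ R_L · ε/(1−ε) = 241 kΩ × 0.0560/0.9440 = 14.3 kΩ.

R_th ≤ 14.3 kΩ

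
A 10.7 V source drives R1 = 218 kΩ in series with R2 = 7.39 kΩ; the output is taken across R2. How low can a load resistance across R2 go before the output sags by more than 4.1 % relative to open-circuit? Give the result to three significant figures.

Output resistance R_th = R1‖R2 = (218 × 7.39)/225.4 = 7.148 kΩ.
The fractional drop is R_th/(R_th + R_L); requiring this ≤ 0.0410 gives R_L ≥ R_th(1/0.0410 − 1) = 7.148 × 23.39 = 167 kΩ.

R_L(min) ≈ 167 kΩ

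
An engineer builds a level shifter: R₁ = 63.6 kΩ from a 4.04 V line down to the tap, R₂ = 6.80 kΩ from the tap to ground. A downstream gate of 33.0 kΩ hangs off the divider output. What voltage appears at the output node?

V_out ≈ 0.329 V

The load sits in parallel with R₂: R₂‖R_L = (6.80 × 33.0) / (6.80 + 33.0) = 5.638 kΩ.
V_out = 4.04 × 5.638 / (63.6 + 5.638) = 4.04 × 5.638/69.24 = 0.329 V.
(Unloaded it would have been 0.390 V.)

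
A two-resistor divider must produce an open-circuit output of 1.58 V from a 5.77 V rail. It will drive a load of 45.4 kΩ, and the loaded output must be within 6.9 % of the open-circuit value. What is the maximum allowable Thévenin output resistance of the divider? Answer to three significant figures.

R_th ≤ 3.36 kΩ

Loading drop = R_th/(R_th + R_L) ≤ 0.0690, so R_th ≤ R_L · ε/(1−ε) = 45.4 kΩ × 0.0690/0.9310 = 3.36 kΩ.
(Any R1, R2 with R2/(R1+R2) = 0.274 and R1‖R2 ≤ 3.36 kΩ will meet the spec.)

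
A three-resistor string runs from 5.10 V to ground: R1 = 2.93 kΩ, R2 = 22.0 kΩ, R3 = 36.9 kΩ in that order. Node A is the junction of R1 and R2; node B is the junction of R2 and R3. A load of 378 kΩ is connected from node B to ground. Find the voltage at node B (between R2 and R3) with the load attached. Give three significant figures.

V ≈ 2.93 V

At node B, R3 is in parallel with the load: R3‖R_L = 33.62 kΩ.
Below node A the resistance is R2 + (R3‖R_L) = 55.62 kΩ, so V_A = 5.10 × 55.62/58.55 = 4.845 V.
Then V_B = V_A × (R3‖R_L)/(R2 + R3‖R_L) = 4.845 × 33.62/55.62 = 2.93 V.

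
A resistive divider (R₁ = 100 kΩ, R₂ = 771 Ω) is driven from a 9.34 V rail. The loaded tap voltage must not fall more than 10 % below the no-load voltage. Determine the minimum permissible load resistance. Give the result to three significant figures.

Output resistance R_th = R₁‖R₂ = (100000 × 771)/100800 = 765.1 Ω.
The fractional drop is R_th/(R_th + R_L); requiring this ≤ 0.100 gives R_L ≥ R_th(1/0.100 − 1) = 765.1 × 9.000 = 6.89 kΩ.

R_L(min) ≈ 6.89 kΩ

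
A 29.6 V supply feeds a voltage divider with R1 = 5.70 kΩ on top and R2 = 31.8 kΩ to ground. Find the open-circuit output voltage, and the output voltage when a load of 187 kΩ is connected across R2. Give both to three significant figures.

Open-circuit: V = 29.6 × 31.8/(5.70 + 31.8) = 25.1 V.
With the load, R2 becomes R2‖R_L = 27.18 kΩ, so V = 29.6 × 27.18/32.88 = 24.5 V.

Unloaded: 25.1 V; loaded: 24.5 V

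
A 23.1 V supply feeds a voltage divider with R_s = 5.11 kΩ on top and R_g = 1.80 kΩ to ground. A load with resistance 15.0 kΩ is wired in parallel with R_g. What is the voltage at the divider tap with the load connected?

The load sits in parallel with R_g: R_g‖R_L = (1.80 × 15.0) / (1.80 + 15.0) = 1.607 kΩ.
V_out = 23.1 × 1.607 / (5.11 + 1.607) = 23.1 × 1.607/6.717 = 5.53 V.

V_out ≈ 5.53 V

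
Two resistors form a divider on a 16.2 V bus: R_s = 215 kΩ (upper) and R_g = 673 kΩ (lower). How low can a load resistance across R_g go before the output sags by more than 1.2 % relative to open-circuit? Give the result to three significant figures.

Output resistance R_th = R_s‖R_g = (215 × 673)/888.0 = 162.9 kΩ.
The fractional drop is R_th/(R_th + R_L); requiring this ≤ 0.0120 gives R_L ≥ R_th(1/0.0120 − 1) = 162.9 × 82.33 = 13.4 MΩ.

R_L(min) ≈ 13.4 MΩ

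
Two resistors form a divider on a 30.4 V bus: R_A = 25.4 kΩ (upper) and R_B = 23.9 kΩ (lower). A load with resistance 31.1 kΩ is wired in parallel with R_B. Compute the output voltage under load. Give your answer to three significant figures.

The load sits in parallel with R_B: R_B‖R_L = (23.9 × 31.1) / (23.9 + 31.1) = 13.51 kΩ.
V_out = 30.4 × 13.51 / (25.4 + 13.51) = 30.4 × 13.51/38.91 = 10.6 V.

V_out ≈ 10.6 V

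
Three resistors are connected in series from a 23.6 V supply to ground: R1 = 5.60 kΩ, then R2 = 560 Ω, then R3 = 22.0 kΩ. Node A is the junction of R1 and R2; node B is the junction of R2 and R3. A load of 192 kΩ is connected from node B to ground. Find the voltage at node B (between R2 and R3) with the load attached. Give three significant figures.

At node B, R3 is in parallel with the load: R3‖R_L = 19740 Ω.
Below node A the resistance is R2 + (R3‖R_L) = 20300 Ω, so V_A = 23.6 × 20300/25900 = 18.50 V.
Then V_B = V_A × (R3‖R_L)/(R2 + R3‖R_L) = 18.50 × 19740/20300 = 18.0 V.

V ≈ 18.0 V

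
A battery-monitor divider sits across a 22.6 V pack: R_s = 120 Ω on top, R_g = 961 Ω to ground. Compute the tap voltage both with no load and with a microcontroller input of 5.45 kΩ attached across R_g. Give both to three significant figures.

Open-circuit: V = 22.6 × 961/(120 + 961) = 20.1 V.
With the load, R_g becomes R_g‖R_L = 816.9 Ω, so V = 22.6 × 816.9/936.9 = 19.7 V.

Unloaded: 20.1 V; loaded: 19.7 V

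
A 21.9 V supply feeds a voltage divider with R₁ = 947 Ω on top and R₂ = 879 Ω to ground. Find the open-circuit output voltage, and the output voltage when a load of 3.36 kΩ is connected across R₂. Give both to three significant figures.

Unloaded: 10.5 V; loaded: 9.28 V

Open-circuit: V = 21.9 × 879/(947 + 879) = 10.5 V.
With the load, R₂ becomes R₂‖R_L = 696.7 Ω, so V = 21.9 × 696.7/1644 = 9.28 V.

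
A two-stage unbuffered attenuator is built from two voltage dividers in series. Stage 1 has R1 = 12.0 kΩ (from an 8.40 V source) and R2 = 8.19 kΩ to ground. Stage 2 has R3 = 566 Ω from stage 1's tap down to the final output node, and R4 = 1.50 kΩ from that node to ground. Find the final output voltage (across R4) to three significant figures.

V_out ≈ 0.737 V

Stage 2 presents R3+R4 = 2066 Ω as a load on stage 1's tap.
Stage 1's lower leg becomes R2‖(R3+R4) = 1650 Ω, so V_mid = 8.40 × 1650/13650 = 1.015 V.
Stage 2 is itself unloaded: V_out = V_mid × R4/(R3+R4) = 1.015 × 1500/2066 = 0.737 V.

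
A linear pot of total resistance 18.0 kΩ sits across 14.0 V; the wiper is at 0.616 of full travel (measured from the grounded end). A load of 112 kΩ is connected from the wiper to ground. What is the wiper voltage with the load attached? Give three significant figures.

The wiper splits the pot into (1−α)R = 6.912 kΩ above and αR = 11.09 kΩ below.
Lower section ‖ load = 10.09 kΩ.
V_wiper = 14.0 × 10.09/(6.912 + 10.09) = 8.31 V.

V ≈ 8.31 V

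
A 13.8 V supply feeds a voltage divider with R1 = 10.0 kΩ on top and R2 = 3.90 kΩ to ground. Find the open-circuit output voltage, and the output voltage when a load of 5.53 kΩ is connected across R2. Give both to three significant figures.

Open-circuit: V = 13.8 × 3.90/(10.0 + 3.90) = 3.87 V.
With the load, R2 becomes R2‖R_L = 2.287 kΩ, so V = 13.8 × 2.287/12.29 = 2.57 V.

Unloaded: 3.87 V; loaded: 2.57 V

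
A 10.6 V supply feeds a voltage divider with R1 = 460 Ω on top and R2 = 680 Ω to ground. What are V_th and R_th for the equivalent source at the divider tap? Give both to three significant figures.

V_th is the open-circuit tap voltage: 10.6 × 680/(460 + 680) = 6.32 V.
With the supply zeroed, R1 and R2 appear in parallel from the tap: R_th = R1‖R2 = (460 × 680)/1140 = 274 Ω.

V_th = 6.32 V, R_th = 274 Ω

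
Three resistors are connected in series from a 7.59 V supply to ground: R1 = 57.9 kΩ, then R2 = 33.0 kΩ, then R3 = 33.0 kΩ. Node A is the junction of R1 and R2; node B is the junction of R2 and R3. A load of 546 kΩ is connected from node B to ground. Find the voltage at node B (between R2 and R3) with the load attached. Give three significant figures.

V ≈ 1.94 V

At node B, R3 is in parallel with the load: R3‖R_L = 31.12 kΩ.
Below node A the resistance is R2 + (R3‖R_L) = 64.12 kΩ, so V_A = 7.59 × 64.12/122.0 = 3.988 V.
Then V_B = V_A × (R3‖R_L)/(R2 + R3‖R_L) = 3.988 × 31.12/64.12 = 1.94 V.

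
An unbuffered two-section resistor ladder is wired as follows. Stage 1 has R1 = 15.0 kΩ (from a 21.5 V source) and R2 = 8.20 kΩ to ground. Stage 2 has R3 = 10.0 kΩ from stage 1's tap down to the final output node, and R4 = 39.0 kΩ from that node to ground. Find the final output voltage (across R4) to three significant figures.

V_out ≈ 5.46 V

Stage 2 presents R3+R4 = 49.00 kΩ as a load on stage 1's tap.
Stage 1's lower leg becomes R2‖(R3+R4) = 7.024 kΩ, so V_mid = 21.5 × 7.024/22.02 = 6.857 V.
Stage 2 is itself unloaded: V_out = V_mid × R4/(R3+R4) = 6.857 × 39.0/49.00 = 5.46 V.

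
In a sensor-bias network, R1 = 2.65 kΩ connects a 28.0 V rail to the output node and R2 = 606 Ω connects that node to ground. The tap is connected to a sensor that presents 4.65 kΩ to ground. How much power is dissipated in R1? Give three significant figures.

P ≈ 205 mW

Total resistance from the source is R1 + (R2‖R_L) = 3186 Ω, so I = 28.0/3186 Ω = 8.788 mA.
P = I²·R1 = (8.788 mA)² × 2.65 kΩ = 205 mW.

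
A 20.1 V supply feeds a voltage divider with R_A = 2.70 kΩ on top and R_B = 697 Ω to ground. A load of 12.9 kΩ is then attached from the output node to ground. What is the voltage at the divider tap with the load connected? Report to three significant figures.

V_out ≈ 3.95 V

The load sits in parallel with R_B: R_B‖R_L = (697 × 12900) / (697 + 12900) = 661.3 Ω.
V_out = 20.1 × 661.3 / (2700 + 661.3) = 20.1 × 661.3/3361 = 3.95 V.
(Unloaded it would have been 4.12 V.)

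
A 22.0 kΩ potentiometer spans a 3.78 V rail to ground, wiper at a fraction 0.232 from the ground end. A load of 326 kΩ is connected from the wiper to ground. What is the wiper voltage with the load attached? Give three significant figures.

The wiper splits the pot into (1−α)R = 16.90 kΩ above and αR = 5.104 kΩ below.
Lower section ‖ load = 5.025 kΩ.
V_wiper = 3.78 × 5.025/(16.90 + 5.025) = 0.867 V.

V ≈ 0.867 V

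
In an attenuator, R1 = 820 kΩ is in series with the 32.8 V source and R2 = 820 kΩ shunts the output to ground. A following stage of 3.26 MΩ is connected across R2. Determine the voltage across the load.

V_out ≈ 14.6 V

The load sits in parallel with R2: R2‖R_L = (820 × 3260) / (820 + 3260) = 655.2 kΩ.
V_out = 32.8 × 655.2 / (820 + 655.2) = 32.8 × 655.2/1475 = 14.6 V.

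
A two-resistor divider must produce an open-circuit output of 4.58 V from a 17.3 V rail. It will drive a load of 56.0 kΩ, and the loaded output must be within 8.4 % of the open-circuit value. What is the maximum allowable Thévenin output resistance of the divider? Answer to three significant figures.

Loading drop = R_th/(R_th + R_L) ≤ 0.0840, so R_th ≤ R_L · ε/(1−ε) = 56.0 kΩ × 0.0840/0.9160 = 5.14 kΩ.

R_th ≤ 5.14 kΩ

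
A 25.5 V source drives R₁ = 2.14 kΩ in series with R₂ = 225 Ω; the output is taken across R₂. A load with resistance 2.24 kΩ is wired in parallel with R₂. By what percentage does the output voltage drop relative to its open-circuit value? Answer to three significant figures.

Unloaded V = 25.5 × 225/2365 = 2.4260 V.
Loaded: R₂‖R_L = 204.5 Ω, giving V = 25.5 × 204.5/2344 = 2.2239 V.
Drop = (2.4260 − 2.2239) / 2.4260 = 8.33 %.

8.33 %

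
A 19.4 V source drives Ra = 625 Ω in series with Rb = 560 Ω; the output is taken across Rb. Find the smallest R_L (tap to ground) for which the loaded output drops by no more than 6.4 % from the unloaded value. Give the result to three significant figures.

R_L(min) ≈ 4.32 kΩ

Output resistance R_th = Ra‖Rb = (625 × 560)/1185 = 295.4 Ω.
The fractional drop is R_th/(R_th + R_L); requiring this ≤ 0.0640 gives R_L ≥ R_th(1/0.0640 − 1) = 295.4 × 14.62 = 4.32 kΩ.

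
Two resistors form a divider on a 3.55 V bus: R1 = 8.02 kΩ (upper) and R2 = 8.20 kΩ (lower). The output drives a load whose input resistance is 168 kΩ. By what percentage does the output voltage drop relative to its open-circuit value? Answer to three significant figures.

2.36 %

The divider's output (Thévenin) resistance is R1‖R2 = 4.055 kΩ.
Fractional drop under load = R_th/(R_th + R_L) = 4.055 / (4.055 + 168) = 0.02357.
So the output falls by 2.36 %.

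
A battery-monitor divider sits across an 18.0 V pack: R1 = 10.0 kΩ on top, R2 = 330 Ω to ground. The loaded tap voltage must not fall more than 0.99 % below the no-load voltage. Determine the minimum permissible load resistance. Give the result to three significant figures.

R_L(min) ≈ 31.9 kΩ

Output resistance R_th = R1‖R2 = (10000 × 330)/10330 = 319.5 Ω.
The fractional drop is R_th/(R_th + R_L); requiring this ≤ 0.00990 gives R_L ≥ R_th(1/0.00990 − 1) = 319.5 × 100.0 = 31.9 kΩ.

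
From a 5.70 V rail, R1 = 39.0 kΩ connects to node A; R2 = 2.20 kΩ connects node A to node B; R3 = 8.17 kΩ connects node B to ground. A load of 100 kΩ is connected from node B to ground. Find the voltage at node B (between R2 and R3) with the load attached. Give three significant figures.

V ≈ 0.883 V

At node B, R3 is in parallel with the load: R3‖R_L = 7.553 kΩ.
Below node A the resistance is R2 + (R3‖R_L) = 9.753 kΩ, so V_A = 5.70 × 9.753/48.75 = 1.140 V.
Then V_B = V_A × (R3‖R_L)/(R2 + R3‖R_L) = 1.140 × 7.553/9.753 = 0.883 V.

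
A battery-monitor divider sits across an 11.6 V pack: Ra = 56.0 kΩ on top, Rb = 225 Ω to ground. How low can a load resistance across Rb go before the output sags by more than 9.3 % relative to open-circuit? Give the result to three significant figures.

R_L(min) ≈ 2.19 kΩ

Output resistance R_th = Ra‖Rb = (56000 × 225)/56220 = 224.1 Ω.
The fractional drop is R_th/(R_th + R_L); requiring this ≤ 0.0930 gives R_L ≥ R_th(1/0.0930 − 1) = 224.1 × 9.753 = 2.19 kΩ.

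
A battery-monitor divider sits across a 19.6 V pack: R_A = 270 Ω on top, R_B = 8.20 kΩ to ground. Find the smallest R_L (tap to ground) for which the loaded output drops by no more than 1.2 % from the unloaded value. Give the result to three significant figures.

Output resistance R_th = R_A‖R_B = (270 × 8200)/8470 = 261.4 Ω.
The fractional drop is R_th/(R_th + R_L); requiring this ≤ 0.0120 gives R_L ≥ R_th(1/0.0120 − 1) = 261.4 × 82.33 = 21.5 kΩ.

R_L(min) ≈ 21.5 kΩ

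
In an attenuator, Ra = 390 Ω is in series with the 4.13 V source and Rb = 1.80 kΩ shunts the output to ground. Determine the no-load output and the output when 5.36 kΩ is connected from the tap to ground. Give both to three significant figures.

Unloaded: 3.39 V; loaded: 3.20 V

Open-circuit: V = 4.13 × 1800/(390 + 1800) = 3.39 V.
With the load, Rb becomes Rb‖R_L = 1347 Ω, so V = 4.13 × 1347/1737 = 3.20 V.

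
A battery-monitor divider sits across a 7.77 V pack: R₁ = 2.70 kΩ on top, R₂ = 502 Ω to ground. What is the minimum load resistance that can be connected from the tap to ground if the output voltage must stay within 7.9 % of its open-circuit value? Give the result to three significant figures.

Output resistance R_th = R₁‖R₂ = (2700 × 502)/3202 = 423.3 Ω.
The fractional drop is R_th/(R_th + R_L); requiring this ≤ 0.0790 gives R_L ≥ R_th(1/0.0790 − 1) = 423.3 × 11.66 = 4.93 kΩ.

R_L(min) ≈ 4.93 kΩ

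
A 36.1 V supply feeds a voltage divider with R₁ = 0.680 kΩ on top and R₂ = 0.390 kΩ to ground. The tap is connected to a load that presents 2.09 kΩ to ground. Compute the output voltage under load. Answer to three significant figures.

The load sits in parallel with R₂: R₂‖R_L = (390 × 2090) / (390 + 2090) = 328.7 Ω.
V_out = 36.1 × 328.7 / (680 + 328.7) = 36.1 × 328.7/1009 = 11.8 V.
(Unloaded it would have been 13.2 V.)

V_out ≈ 11.8 V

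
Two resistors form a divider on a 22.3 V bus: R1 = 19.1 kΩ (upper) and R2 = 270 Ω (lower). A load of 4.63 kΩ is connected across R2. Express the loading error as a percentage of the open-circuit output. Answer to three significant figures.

The divider's output (Thévenin) resistance is R1‖R2 = 266.2 Ω.
Fractional drop under load = R_th/(R_th + R_L) = 266.2 / (266.2 + 4630) = 0.05438.
So the output falls by 5.44 %.

5.44 %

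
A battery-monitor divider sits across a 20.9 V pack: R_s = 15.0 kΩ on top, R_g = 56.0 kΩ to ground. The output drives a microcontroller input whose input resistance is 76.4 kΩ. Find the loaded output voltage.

The load sits in parallel with R_g: R_g‖R_L = (56.0 × 76.4) / (56.0 + 76.4) = 32.31 kΩ.
V_out = 20.9 × 32.31 / (15.0 + 32.31) = 20.9 × 32.31/47.31 = 14.3 V.

V_out ≈ 14.3 V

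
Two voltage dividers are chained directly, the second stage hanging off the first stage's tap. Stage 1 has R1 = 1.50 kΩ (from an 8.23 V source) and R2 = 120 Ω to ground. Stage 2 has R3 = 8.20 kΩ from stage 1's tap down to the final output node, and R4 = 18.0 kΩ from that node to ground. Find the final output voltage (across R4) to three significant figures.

Stage 2 presents R3+R4 = 26200 Ω as a load on stage 1's tap.
Stage 1's lower leg becomes R2‖(R3+R4) = 119.5 Ω, so V_mid = 8.23 × 119.5/1619 = 0.6071 V.
Stage 2 is itself unloaded: V_out = V_mid × R4/(R3+R4) = 0.6071 × 18000/26200 = 0.417 V.

V_out ≈ 0.417 V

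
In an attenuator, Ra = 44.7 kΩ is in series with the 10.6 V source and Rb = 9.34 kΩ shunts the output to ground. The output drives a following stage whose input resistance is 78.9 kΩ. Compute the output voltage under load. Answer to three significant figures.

V_out ≈ 1.67 V

The load sits in parallel with Rb: Rb‖R_L = (9.34 × 78.9) / (9.34 + 78.9) = 8.351 kΩ.
V_out = 10.6 × 8.351 / (44.7 + 8.351) = 10.6 × 8.351/53.05 = 1.67 V.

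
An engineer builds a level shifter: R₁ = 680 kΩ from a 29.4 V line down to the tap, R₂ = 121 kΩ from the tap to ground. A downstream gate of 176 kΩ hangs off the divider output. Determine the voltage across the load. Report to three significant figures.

V_out ≈ 2.80 V

The load sits in parallel with R₂: R₂‖R_L = (121 × 176) / (121 + 176) = 71.70 kΩ.
V_out = 29.4 × 71.70 / (680 + 71.70) = 29.4 × 71.70/751.7 = 2.80 V.
(Unloaded it would have been 4.44 V.)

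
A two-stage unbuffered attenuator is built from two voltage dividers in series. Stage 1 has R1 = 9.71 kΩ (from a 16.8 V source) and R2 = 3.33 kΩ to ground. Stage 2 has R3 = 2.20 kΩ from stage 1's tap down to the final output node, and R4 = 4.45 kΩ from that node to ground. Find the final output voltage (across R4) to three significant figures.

V_out ≈ 2.09 V

Stage 2 presents R3+R4 = 6.650 kΩ as a load on stage 1's tap.
Stage 1's lower leg becomes R2‖(R3+R4) = 2.219 kΩ, so V_mid = 16.8 × 2.219/11.93 = 3.125 V.
Stage 2 is itself unloaded: V_out = V_mid × R4/(R3+R4) = 3.125 × 4.45/6.650 = 2.09 V.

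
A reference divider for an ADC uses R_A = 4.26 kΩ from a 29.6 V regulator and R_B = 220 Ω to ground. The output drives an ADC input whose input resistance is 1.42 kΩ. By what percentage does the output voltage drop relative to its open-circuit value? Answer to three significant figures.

12.8 %

The divider's output (Thévenin) resistance is R_A‖R_B = 209.2 Ω.
Fractional drop under load = R_th/(R_th + R_L) = 209.2 / (209.2 + 1420) = 0.1284.
So the output falls by 12.8 %.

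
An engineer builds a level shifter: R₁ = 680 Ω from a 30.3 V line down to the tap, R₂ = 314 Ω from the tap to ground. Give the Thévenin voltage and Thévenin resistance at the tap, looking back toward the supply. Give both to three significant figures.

V_th is the open-circuit tap voltage: 30.3 × 314/(680 + 314) = 9.57 V.
With the supply zeroed, R₁ and R₂ appear in parallel from the tap: R_th = R₁‖R₂ = (680 × 314)/994.0 = 215 Ω.

V_th = 9.57 V, R_th = 215 Ω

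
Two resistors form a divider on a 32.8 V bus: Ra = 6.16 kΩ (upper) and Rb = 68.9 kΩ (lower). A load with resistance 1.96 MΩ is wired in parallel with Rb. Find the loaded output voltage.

V_out ≈ 30.0 V

The load sits in parallel with Rb: Rb‖R_L = (68.9 × 1960) / (68.9 + 1960) = 66.56 kΩ.
V_out = 32.8 × 66.56 / (6.16 + 66.56) = 32.8 × 66.56/72.72 = 30.0 V.
(Unloaded it would have been 30.1 V.)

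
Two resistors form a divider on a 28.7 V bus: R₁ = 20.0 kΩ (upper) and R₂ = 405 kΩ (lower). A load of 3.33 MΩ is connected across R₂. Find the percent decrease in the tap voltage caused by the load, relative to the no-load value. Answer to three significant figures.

The divider's output (Thévenin) resistance is R₁‖R₂ = 19.06 kΩ.
Fractional drop under load = R_th/(R_th + R_L) = 19.06 / (19.06 + 3330) = 0.005691.
So the output falls by 0.569 %.

0.569 %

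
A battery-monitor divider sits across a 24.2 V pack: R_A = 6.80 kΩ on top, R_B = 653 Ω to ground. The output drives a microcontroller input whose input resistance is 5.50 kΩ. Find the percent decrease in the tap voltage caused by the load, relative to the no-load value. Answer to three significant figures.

Unloaded V = 24.2 × 653/7453 = 2.1203 V.
Loaded: R_B‖R_L = 583.7 Ω, giving V = 24.2 × 583.7/7384 = 1.9131 V.
Drop = (2.1203 − 1.9131) / 2.1203 = 9.77 %.

9.77 %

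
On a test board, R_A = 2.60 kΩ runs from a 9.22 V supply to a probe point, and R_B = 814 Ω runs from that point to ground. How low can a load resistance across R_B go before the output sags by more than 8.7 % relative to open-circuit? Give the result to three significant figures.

R_L(min) ≈ 6.51 kΩ

Output resistance R_th = R_A‖R_B = (2600 × 814)/3414 = 619.9 Ω.
The fractional drop is R_th/(R_th + R_L); requiring this ≤ 0.0870 gives R_L ≥ R_th(1/0.0870 − 1) = 619.9 × 10.49 = 6.51 kΩ.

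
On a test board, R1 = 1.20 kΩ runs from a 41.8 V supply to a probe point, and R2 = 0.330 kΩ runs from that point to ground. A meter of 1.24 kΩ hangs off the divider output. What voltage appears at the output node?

V_out ≈ 7.46 V

The load sits in parallel with R2: R2‖R_L = (330 × 1240) / (330 + 1240) = 260.6 Ω.
V_out = 41.8 × 260.6 / (1200 + 260.6) = 41.8 × 260.6/1461 = 7.46 V.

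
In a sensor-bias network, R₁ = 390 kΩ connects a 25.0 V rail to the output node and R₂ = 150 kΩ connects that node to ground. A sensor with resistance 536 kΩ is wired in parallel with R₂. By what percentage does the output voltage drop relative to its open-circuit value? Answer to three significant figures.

The divider's output (Thévenin) resistance is R₁‖R₂ = 108.3 kΩ.
Fractional drop under load = R_th/(R_th + R_L) = 108.3 / (108.3 + 536) = 0.1681.
So the output falls by 16.8 %.

16.8 %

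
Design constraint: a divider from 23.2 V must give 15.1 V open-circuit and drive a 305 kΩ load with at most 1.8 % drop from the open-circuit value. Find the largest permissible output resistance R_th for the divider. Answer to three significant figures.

Loading drop = R_th/(R_th + R_L) ≤ 0.0180, so R_th ≤ R_L · ε/(1−ε) = 305 kΩ × 0.0180/0.9820 = 5.59 kΩ.
(Any R1, R2 with R2/(R1+R2) = 0.651 and R1‖R2 ≤ 5.59 kΩ will meet the spec.)

R_th ≤ 5.59 kΩ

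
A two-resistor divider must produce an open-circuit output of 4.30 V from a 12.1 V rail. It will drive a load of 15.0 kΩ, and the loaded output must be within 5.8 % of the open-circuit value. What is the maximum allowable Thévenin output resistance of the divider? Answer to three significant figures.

R_th ≤ 924 Ω

Loading drop = R_th/(R_th + R_L) ≤ 0.0580, so R_th ≤ R_L · ε/(1−ε) = 15.0 kΩ × 0.0580/0.9420 = 924 Ω.
(Any R1, R2 with R2/(R1+R2) = 0.355 and R1‖R2 ≤ 924 Ω will meet the spec.)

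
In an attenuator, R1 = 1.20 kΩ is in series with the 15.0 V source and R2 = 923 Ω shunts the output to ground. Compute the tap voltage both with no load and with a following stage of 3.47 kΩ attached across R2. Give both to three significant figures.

Open-circuit: V = 15.0 × 923/(1200 + 923) = 6.52 V.
With the load, R2 becomes R2‖R_L = 729.1 Ω, so V = 15.0 × 729.1/1929 = 5.67 V.

Unloaded: 6.52 V; loaded: 5.67 V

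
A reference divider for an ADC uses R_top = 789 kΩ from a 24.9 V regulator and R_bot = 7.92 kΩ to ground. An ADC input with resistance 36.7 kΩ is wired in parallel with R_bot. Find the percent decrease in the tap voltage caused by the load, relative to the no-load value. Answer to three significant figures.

17.6 %

Unloaded V = 24.9 × 7.92/796.9 = 0.2475 V.
Loaded: R_bot‖R_L = 6.514 kΩ, giving V = 24.9 × 6.514/795.5 = 0.2039 V.
Drop = (0.2475 − 0.2039) / 0.2475 = 17.6 %.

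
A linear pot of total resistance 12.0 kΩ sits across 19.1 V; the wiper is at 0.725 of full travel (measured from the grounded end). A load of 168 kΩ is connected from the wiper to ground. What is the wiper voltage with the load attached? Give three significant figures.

V ≈ 13.7 V

The wiper splits the pot into (1−α)R = 3.300 kΩ above and αR = 8.700 kΩ below.
Lower section ‖ load = 8.272 kΩ.
V_wiper = 19.1 × 8.272/(3.300 + 8.272) = 13.7 V.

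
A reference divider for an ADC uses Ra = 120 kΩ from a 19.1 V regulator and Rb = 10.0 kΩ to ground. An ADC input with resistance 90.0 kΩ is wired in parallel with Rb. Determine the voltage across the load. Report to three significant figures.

The load sits in parallel with Rb: Rb‖R_L = (10.0 × 90.0) / (10.0 + 90.0) = 9.000 kΩ.
V_out = 19.1 × 9.000 / (120 + 9.000) = 19.1 × 9.000/129.0 = 1.33 V.

V_out ≈ 1.33 V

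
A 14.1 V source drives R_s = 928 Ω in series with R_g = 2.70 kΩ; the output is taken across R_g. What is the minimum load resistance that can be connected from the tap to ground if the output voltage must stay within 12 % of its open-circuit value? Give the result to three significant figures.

R_L(min) ≈ 5.06 kΩ

Output resistance R_th = R_s‖R_g = (928 × 2700)/3628 = 690.6 Ω.
The fractional drop is R_th/(R_th + R_L); requiring this ≤ 0.120 gives R_L ≥ R_th(1/0.120 − 1) = 690.6 × 7.333 = 5.06 kΩ.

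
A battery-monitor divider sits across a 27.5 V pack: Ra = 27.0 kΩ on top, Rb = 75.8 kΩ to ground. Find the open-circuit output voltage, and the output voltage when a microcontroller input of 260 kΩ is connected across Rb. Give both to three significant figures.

Unloaded: 20.3 V; loaded: 18.8 V

Open-circuit: V = 27.5 × 75.8/(27.0 + 75.8) = 20.3 V.
With the load, Rb becomes Rb‖R_L = 58.69 kΩ, so V = 27.5 × 58.69/85.69 = 18.8 V.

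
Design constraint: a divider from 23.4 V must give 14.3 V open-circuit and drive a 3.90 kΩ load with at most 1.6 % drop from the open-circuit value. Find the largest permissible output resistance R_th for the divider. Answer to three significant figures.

R_th ≤ 63.4 Ω

Loading drop = R_th/(R_th + R_L) ≤ 0.0160, so R_th ≤ R_L · ε/(1−ε) = 3.90 kΩ × 0.0160/0.9840 = 63.4 Ω.
(Any R1, R2 with R2/(R1+R2) = 0.611 and R1‖R2 ≤ 63.4 Ω will meet the spec.)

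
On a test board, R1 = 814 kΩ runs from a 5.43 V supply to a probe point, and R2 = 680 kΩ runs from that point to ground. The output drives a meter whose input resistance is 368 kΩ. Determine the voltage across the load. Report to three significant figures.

The load sits in parallel with R2: R2‖R_L = (680 × 368) / (680 + 368) = 238.8 kΩ.
V_out = 5.43 × 238.8 / (814 + 238.8) = 5.43 × 238.8/1053 = 1.23 V.
(Unloaded it would have been 2.47 V.)

V_out ≈ 1.23 V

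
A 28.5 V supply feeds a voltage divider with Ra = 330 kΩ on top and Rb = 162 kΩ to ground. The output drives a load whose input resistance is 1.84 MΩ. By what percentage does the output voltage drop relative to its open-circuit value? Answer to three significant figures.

The divider's output (Thévenin) resistance is Ra‖Rb = 108.7 kΩ.
Fractional drop under load = R_th/(R_th + R_L) = 108.7 / (108.7 + 1840) = 0.05576.
So the output falls by 5.58 %.

5.58 %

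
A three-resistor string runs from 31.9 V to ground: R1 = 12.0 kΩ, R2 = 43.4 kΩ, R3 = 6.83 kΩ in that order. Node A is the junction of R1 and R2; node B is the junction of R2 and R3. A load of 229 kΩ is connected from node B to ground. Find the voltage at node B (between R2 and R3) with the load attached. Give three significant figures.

V ≈ 3.41 V

At node B, R3 is in parallel with the load: R3‖R_L = 6.632 kΩ.
Below node A the resistance is R2 + (R3‖R_L) = 50.03 kΩ, so V_A = 31.9 × 50.03/62.03 = 25.73 V.
Then V_B = V_A × (R3‖R_L)/(R2 + R3‖R_L) = 25.73 × 6.632/50.03 = 3.41 V.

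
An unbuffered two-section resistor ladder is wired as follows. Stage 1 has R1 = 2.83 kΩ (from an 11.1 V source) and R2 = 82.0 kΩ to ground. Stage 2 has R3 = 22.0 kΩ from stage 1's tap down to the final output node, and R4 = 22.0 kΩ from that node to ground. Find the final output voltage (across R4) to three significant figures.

Stage 2 presents R3+R4 = 44.00 kΩ as a load on stage 1's tap.
Stage 1's lower leg becomes R2‖(R3+R4) = 28.63 kΩ, so V_mid = 11.1 × 28.63/31.46 = 10.10 V.
Stage 2 is itself unloaded: V_out = V_mid × R4/(R3+R4) = 10.10 × 22.0/44.00 = 5.05 V.

V_out ≈ 5.05 V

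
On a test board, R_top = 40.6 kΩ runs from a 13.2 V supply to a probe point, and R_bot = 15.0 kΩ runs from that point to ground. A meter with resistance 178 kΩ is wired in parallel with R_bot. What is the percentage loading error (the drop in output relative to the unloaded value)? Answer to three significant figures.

The divider's output (Thévenin) resistance is R_top‖R_bot = 10.95 kΩ.
Fractional drop under load = R_th/(R_th + R_L) = 10.95 / (10.95 + 178) = 0.05797.
So the output falls by 5.80 %.

5.80 %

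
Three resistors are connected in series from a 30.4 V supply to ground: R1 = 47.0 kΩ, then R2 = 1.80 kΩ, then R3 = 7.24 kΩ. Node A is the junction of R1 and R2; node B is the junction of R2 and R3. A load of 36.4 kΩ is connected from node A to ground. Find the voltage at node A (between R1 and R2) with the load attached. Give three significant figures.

Below node A the series string R2+R3 = 9.040 kΩ sits in parallel with the 36.4 kΩ load: 7.242 kΩ.
V_A = 30.4 × 7.242/(47.0 + 7.242) = 4.06 V.

V ≈ 4.06 V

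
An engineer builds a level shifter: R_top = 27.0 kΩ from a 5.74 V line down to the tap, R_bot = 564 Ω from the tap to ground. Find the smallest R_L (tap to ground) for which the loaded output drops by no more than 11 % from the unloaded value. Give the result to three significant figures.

R_L(min) ≈ 4.47 kΩ

Output resistance R_th = R_top‖R_bot = (27000 × 564)/27560 = 552.5 Ω.
The fractional drop is R_th/(R_th + R_L); requiring this ≤ 0.110 gives R_L ≥ R_th(1/0.110 − 1) = 552.5 × 8.091 = 4.47 kΩ.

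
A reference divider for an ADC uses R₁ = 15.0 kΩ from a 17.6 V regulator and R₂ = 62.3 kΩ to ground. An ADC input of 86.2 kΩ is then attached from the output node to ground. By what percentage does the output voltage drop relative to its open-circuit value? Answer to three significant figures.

12.3 %

Unloaded V = 17.6 × 62.3/77.30 = 14.185 V.
Loaded: R₂‖R_L = 36.16 kΩ, giving V = 17.6 × 36.16/51.16 = 12.440 V.
Drop = (14.185 − 12.440) / 14.185 = 12.3 %.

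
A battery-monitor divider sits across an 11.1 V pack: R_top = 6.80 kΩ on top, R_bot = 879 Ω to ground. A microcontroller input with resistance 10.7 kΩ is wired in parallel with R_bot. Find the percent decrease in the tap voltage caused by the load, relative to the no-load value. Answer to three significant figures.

The divider's output (Thévenin) resistance is R_top‖R_bot = 778.4 Ω.
Fractional drop under load = R_th/(R_th + R_L) = 778.4 / (778.4 + 10700) = 0.06781.
So the output falls by 6.78 %.

6.78 %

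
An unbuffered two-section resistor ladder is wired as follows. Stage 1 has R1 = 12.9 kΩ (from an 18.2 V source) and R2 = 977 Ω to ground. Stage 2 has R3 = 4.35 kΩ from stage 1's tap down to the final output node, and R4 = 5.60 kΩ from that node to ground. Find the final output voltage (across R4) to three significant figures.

V_out ≈ 0.661 V

Stage 2 presents R3+R4 = 9950 Ω as a load on stage 1's tap.
Stage 1's lower leg becomes R2‖(R3+R4) = 889.6 Ω, so V_mid = 18.2 × 889.6/13790 = 1.174 V.
Stage 2 is itself unloaded: V_out = V_mid × R4/(R3+R4) = 1.174 × 5600/9950 = 0.661 V.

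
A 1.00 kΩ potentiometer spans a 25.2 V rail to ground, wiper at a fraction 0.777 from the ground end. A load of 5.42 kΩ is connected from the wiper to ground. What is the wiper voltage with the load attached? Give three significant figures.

V ≈ 19.0 V

The wiper splits the pot into (1−α)R = 223.0 Ω above and αR = 777.0 Ω below.
Lower section ‖ load = 679.6 Ω.
V_wiper = 25.2 × 679.6/(223.0 + 679.6) = 19.0 V.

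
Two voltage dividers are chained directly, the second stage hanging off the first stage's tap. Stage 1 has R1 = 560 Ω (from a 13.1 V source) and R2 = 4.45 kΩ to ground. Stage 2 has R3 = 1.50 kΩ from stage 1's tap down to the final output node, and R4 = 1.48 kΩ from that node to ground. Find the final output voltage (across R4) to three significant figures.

Stage 2 presents R3+R4 = 2980 Ω as a load on stage 1's tap.
Stage 1's lower leg becomes R2‖(R3+R4) = 1785 Ω, so V_mid = 13.1 × 1785/2345 = 9.971 V.
Stage 2 is itself unloaded: V_out = V_mid × R4/(R3+R4) = 9.971 × 1480/2980 = 4.95 V.

V_out ≈ 4.95 V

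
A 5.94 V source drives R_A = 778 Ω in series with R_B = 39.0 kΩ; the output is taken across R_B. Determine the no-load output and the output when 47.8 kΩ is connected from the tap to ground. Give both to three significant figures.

Open-circuit: V = 5.94 × 39000/(778 + 39000) = 5.82 V.
With the load, R_B becomes R_B‖R_L = 21480 Ω, so V = 5.94 × 21480/22250 = 5.73 V.

Unloaded: 5.82 V; loaded: 5.73 V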